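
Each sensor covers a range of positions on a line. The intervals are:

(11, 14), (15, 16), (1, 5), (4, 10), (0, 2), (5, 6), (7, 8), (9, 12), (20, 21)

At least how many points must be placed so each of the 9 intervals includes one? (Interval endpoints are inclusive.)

Process intervals by earliest right end; each time one isn't hit yet, stab at its right endpoint.
Sorted: [0,2] [1,5] [5,6] [7,8] [4,10] [9,12] [11,14] [15,16] [20,21]
{[0,2],[1,5]} hit by 2; {[5,6]} hit by 6; {[7,8],[4,10]} hit by 8; {[9,12],[11,14]} hit by 12; {[15,16]} hit by 16; {[20,21]} hit by 21.
Points: 2, 6, 8, 12, 16, 21 (6 total).

6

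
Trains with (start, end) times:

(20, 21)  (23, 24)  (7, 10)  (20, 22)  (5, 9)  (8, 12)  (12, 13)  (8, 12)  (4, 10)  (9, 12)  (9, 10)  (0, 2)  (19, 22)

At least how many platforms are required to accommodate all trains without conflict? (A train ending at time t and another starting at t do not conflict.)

The answer is the maximum number of intervals overlapping at any instant.
Events (time:±→running): 0:+→1 2:-→0 4:+→1 5:+→2 7:+→3 8:+→4 8:+→5 9:-→4 9:+→5 9:+→6 … peak 6.

6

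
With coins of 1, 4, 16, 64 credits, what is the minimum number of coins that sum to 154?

7

Greedy: take as many of the largest coin as possible, then repeat with the remainder.
154 − 2×64→26 − 1×16→10 − 2×4→2 − 2×1→0
Total coins = 2 + 1 + 2 + 2 = 7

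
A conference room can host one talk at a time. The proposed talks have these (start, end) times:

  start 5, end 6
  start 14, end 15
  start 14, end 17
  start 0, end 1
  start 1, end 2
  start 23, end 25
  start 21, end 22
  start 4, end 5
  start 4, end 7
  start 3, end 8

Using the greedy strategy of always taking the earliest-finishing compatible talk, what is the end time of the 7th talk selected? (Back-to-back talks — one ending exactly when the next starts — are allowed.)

Sort by end time and greedily take each interval whose start is ≥ the last chosen end.
Sorted by end: (0,1)  (1,2)  (4,5)  (5,6)  (4,7)  (3,8)  (14,15)  (14,17)  (21,22)  (23,25)
take (0,1); take (1,2); take (4,5); take (5,6); skip (3,8); take (14,15); skip (14,17); take (21,22); take (23,25).
Selected: (0,1) (1,2) (4,5) (5,6) (14,15) (21,22) (23,25)

25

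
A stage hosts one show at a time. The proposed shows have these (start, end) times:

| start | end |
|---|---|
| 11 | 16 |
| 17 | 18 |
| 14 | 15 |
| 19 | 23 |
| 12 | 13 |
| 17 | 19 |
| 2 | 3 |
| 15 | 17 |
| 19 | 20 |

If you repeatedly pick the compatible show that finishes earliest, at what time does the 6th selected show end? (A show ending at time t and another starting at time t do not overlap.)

20

Order by finish time; keep every interval that doesn't clash with the previous kept one.
Sorted by end: (2,3)  (12,13)  (14,15)  (11,16)  (15,17)  (17,18)  (17,19)  (19,20)  (19,23)
take (2,3); take (12,13); take (14,15); take (15,17); take (17,18); take (19,20); skip (19,23).
Selected: (2,3) (12,13) (14,15) (15,17) (17,18) (19,20)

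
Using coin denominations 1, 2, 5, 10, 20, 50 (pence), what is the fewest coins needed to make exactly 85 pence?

4

Greedy: take as many of the largest coin as possible, then repeat with the remainder.
85 − 1×50→35 − 1×20→15 − 1×10→5 − 1×5→0
Total coins = 1 + 1 + 1 + 1 = 4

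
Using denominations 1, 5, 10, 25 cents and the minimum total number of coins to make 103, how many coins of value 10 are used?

Greedy: take as many of the largest coin as possible, then repeat with the remainder.
103 − 4×25→3 − 3×1→0
Count of 10: 0

0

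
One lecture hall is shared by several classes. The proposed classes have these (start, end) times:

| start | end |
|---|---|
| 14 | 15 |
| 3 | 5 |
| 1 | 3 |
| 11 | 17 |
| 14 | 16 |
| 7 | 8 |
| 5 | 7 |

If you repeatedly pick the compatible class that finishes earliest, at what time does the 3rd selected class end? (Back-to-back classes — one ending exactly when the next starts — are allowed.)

Sort by end time and greedily take each interval whose start is ≥ the last chosen end.
By end time: (1,3), (3,5), (5,7), (7,8), (14,15), (14,16), (11,17).
Pick (1,3); next start ≥ 3 → (3,5); next start ≥ 5 → (5,7); next start ≥ 7 → (7,8); next start ≥ 8 → (14,15).
Selected: (1,3) (3,5) (5,7) (7,8) (14,15)

7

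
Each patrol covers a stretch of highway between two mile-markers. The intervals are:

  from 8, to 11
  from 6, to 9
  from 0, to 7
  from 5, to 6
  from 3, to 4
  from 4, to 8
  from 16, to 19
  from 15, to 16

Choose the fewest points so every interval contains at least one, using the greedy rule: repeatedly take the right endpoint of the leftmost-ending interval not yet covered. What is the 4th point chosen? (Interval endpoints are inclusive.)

16

Process intervals by earliest right end; each time one isn't hit yet, stab at its right endpoint.
By right end: [3,4]  [5,6]  [0,7]  [4,8]  [6,9]  [8,11]  [15,16]  [16,19]
[3,4] uncovered → point at 4; [5,6] uncovered → point at 6; [8,11] uncovered → point at 11; [15,16] uncovered → point at 16.
Points: 4, 6, 11, 16 (4 total).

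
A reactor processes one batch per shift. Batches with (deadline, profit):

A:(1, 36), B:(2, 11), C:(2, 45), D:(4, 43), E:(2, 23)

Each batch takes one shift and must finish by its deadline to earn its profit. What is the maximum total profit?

124

Sort by profit descending; place each in the latest free slot ≤ its deadline.
By profit: C(d2,45), D(d4,43), A(d1,36), E(d2,23), B(d2,11)
C→slot 2; D→slot 4; A→slot 1; E skipped; B skipped.
Profit = 36 + 45 + 43 = 124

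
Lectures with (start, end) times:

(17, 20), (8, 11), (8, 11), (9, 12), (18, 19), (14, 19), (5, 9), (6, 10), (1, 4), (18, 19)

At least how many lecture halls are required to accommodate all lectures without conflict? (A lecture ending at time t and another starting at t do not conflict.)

starts: [1, 5, 6, 8, 8, 9, 14, 17, 18, 18]
ends:   [4, 9, 10, 11, 11, 12, 19, 19, 19, 20]
s1→1 e4→0 s5→1 s6→2 s8→3 s8→4  — peak 4.

4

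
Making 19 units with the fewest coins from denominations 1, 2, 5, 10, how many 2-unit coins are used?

19 = 1×10 + 1×5 + 2×2
Count of 2: 2

2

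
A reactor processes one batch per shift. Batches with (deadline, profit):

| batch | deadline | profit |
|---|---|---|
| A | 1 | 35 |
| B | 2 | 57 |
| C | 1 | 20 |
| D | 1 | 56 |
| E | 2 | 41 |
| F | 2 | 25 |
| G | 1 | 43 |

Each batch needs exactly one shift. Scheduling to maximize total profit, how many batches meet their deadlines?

2

Take jobs in profit order; each goes to the latest open slot no later than its deadline.
By profit: B(d2,57), D(d1,56), G(d1,43), E(d2,41), A(d1,35), F(d2,25), C(d1,20)
B→slot 2; D→slot 1; G skipped; E skipped; A skipped; F skipped; C skipped.
2 of 7 scheduled.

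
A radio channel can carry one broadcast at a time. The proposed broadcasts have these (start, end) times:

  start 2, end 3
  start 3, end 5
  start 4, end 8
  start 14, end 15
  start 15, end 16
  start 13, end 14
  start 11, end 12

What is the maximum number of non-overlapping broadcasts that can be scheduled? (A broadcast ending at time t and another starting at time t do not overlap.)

Order by finish time; keep every interval that doesn't clash with the previous kept one.
By end time: (2,3), (3,5), (4,8), (11,12), (13,14), (14,15), (15,16).
Pick (2,3); next start ≥ 3 → (3,5); next start ≥ 5 → (11,12); next start ≥ 12 → (13,14); next start ≥ 14 → (14,15); next start ≥ 15 → (15,16).
Selected 6 broadcasts.

6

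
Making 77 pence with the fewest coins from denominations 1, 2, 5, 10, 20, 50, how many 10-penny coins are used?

0

Use the largest denomination that fits, subtract, and repeat.
77 = 1×50 + 1×20 + 1×5 + 1×2
Count of 10: 0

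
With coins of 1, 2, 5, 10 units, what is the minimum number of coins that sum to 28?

5

28 = 2×10 + 1×5 + 1×2 + 1×1
Total coins = 2 + 1 + 1 + 1 = 5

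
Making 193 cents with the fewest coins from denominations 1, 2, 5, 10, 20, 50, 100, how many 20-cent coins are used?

193 = 1×100 + 1×50 + 2×20 + 1×2 + 1×1
Count of 20: 2

2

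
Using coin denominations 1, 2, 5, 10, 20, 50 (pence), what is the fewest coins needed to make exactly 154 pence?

Greedy: take as many of the largest coin as possible, then repeat with the remainder.
154 = 3×50 + 2×2
Total coins = 3 + 2 = 5

5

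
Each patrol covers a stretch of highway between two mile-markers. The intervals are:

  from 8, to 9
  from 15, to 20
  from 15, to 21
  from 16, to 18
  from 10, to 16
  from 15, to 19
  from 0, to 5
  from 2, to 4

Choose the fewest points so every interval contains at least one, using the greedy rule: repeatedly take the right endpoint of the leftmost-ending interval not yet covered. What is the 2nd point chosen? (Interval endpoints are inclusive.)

Sort by right endpoint; whenever an interval is uncovered, place a point at its right end.
Sorted: [2,4] [0,5] [8,9] [10,16] [16,18] [15,19] [15,20] [15,21]
{[2,4],[0,5]} hit by 4; {[8,9]} hit by 9; {[10,16],[16,18],[15,19],[15,20],[15,21]} hit by 16.
Points: 4, 9, 16 (3 total).

9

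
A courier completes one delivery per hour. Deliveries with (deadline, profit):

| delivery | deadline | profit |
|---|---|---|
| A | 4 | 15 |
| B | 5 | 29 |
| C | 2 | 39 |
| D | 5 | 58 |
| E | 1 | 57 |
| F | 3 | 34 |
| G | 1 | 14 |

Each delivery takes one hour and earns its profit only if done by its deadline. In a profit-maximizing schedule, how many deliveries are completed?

By profit: D(d5,58), E(d1,57), C(d2,39), F(d3,34), B(d5,29), A(d4,15), G(d1,14)
D→slot 5; E→slot 1; C→slot 2; F→slot 3; B→slot 4; A skipped; G skipped.
5 of 7 scheduled.

5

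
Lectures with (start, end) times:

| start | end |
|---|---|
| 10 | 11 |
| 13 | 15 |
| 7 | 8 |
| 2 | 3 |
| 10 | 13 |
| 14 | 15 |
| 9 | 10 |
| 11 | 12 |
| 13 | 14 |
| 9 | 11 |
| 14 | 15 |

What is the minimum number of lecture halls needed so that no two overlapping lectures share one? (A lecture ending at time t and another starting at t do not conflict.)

The answer is the maximum number of intervals overlapping at any instant.
Events (time:±→running): 2:+→1 3:-→0 7:+→1 8:-→0 9:+→1 9:+→2 10:-→1 10:+→2 10:+→3 … peak 3.

3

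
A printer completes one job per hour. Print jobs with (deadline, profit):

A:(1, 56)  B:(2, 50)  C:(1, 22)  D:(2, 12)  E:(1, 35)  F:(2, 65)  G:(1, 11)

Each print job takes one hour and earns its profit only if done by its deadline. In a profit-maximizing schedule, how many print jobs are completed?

2

Profit order: F=65 A=56 B=50 E=35 C=22 D=12 G=11
Assign: F→slot 2, A→slot 1, B skipped, E skipped, C skipped, D skipped, G skipped.
Slots: [1:A] [2:F]
2 of 7 scheduled.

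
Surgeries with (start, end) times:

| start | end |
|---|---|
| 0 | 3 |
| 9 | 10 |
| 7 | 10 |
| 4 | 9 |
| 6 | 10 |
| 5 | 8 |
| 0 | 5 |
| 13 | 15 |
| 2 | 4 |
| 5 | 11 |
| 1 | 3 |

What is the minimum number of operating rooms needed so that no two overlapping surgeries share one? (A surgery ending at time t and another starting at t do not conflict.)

starts: [0, 0, 1, 2, 4, 5, 5, 6, 7, 9, 13]
ends:   [3, 3, 4, 5, 8, 9, 10, 10, 10, 11, 15]
s0→1 s0→2 s1→3 s2→4 e3→3 e3→2 e4→1 s4→2 e5→1 s5→2 s5→3 s6→4 s7→5  — peak 5.

5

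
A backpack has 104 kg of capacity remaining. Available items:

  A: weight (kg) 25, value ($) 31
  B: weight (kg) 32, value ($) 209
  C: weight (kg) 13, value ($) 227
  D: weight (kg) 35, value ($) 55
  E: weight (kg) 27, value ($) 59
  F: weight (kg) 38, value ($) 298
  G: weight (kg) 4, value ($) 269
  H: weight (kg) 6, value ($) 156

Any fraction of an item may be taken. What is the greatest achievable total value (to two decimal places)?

Ratios (sorted): G 67.25, H 26.00, C 17.46, F 7.84, B 6.53, E 2.19, D 1.57, A 1.24
take G (4 @ 269); take H (6 @ 156); take C (13 @ 227); take F (38 @ 298); take B (32 @ 209); take 11/27 of E → 24.04. Capacity used 104/104.
Total value = 1183.04

1183.04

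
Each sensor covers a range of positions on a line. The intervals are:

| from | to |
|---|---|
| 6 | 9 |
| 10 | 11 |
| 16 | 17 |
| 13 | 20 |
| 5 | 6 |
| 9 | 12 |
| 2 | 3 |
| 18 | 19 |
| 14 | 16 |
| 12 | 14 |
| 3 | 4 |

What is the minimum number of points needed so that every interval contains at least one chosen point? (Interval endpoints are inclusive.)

6

By right end: [2,3]  [3,4]  [5,6]  [6,9]  [10,11]  [9,12]  [12,14]  [14,16]  [16,17]  [18,19]  [13,20]
[2,3] uncovered → point at 3; [5,6] uncovered → point at 6; [10,11] uncovered → point at 11; [12,14] uncovered → point at 14; [16,17] uncovered → point at 17; [18,19] uncovered → point at 19.
Points: 3, 6, 11, 14, 17, 19 (6 total).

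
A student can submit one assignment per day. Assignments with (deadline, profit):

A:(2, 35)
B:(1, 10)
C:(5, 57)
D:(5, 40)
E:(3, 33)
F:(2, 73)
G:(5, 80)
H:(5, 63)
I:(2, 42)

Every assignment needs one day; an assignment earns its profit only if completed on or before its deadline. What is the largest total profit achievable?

Sort by profit descending; place each in the latest free slot ≤ its deadline.
By profit: G(d5,80), F(d2,73), H(d5,63), C(d5,57), I(d2,42), D(d5,40), A(d2,35), E(d3,33), B(d1,10)
G→slot 5; F→slot 2; H→slot 4; C→slot 3; I→slot 1; D skipped; A skipped; E skipped; B skipped.
Profit = 42 + 73 + 57 + 63 + 80 = 315

315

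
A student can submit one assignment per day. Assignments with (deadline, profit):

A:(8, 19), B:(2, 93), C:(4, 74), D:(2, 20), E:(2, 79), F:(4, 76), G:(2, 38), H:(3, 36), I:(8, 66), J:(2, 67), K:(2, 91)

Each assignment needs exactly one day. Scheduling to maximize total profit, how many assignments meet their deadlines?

6

By profit: B(d2,93), K(d2,91), E(d2,79), F(d4,76), C(d4,74), J(d2,67), I(d8,66), G(d2,38), H(d3,36), D(d2,20), A(d8,19)
B→slot 2; K→slot 1; E skipped; F→slot 4; C→slot 3; J skipped; I→slot 8; G skipped; H skipped; D skipped; A→slot 7.
6 of 11 scheduled.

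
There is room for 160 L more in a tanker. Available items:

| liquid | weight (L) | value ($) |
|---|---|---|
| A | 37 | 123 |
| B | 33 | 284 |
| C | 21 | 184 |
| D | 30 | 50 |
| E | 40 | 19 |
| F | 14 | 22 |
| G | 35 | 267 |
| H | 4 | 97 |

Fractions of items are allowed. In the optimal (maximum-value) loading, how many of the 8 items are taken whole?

6

Greedy by value/weight ratio, highest first.
Ratios (sorted): H 24.25, C 8.76, B 8.61, G 7.63, A 3.32, D 1.67, F 1.57, E 0.47
take H (4 @ 97); take C (21 @ 184); take B (33 @ 284); take G (35 @ 267); take A (37 @ 123); take D (30 @ 50). Capacity used 160/160.
6 item(s) taken whole.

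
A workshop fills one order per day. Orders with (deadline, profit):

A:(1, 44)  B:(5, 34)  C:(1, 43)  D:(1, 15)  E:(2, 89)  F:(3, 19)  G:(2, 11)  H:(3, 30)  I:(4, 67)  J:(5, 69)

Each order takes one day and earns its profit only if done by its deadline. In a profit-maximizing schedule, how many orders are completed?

5

By profit: E(d2,89), J(d5,69), I(d4,67), A(d1,44), C(d1,43), B(d5,34), H(d3,30), F(d3,19), D(d1,15), G(d2,11)
E→slot 2; J→slot 5; I→slot 4; A→slot 1; C skipped; B→slot 3; H skipped; F skipped; D skipped; G skipped.
5 of 10 scheduled.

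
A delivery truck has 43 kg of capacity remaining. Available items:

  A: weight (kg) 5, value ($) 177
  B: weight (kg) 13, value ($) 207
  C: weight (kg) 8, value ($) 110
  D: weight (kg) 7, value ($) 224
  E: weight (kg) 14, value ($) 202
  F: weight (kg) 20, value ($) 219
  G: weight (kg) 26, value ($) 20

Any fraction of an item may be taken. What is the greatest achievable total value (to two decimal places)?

Order: A (177/5=35.40) > D (224/7=32.00) > B (207/13=15.92) > E (202/14=14.43) > C (110/8=13.75) > F (219/20=10.95) > G (20/26=0.77)
Fill: take A (5 @ 177) → take D (7 @ 224) → take B (13 @ 207) → take E (14 @ 202) → take 4/8 of C → 55.00; 43/43 used.
Total value = 865.00

865.00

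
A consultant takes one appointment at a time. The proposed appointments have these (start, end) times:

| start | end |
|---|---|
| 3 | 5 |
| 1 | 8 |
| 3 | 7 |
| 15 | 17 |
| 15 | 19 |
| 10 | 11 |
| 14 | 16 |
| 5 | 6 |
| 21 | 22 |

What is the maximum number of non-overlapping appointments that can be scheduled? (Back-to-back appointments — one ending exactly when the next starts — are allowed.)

5

By end time: (3,5), (5,6), (3,7), (1,8), (10,11), (14,16), (15,17), (15,19), (21,22).
Pick (3,5); next start ≥ 5 → (5,6); next start ≥ 6 → (10,11); next start ≥ 11 → (14,16); next start ≥ 16 → (21,22).
Selected 5 appointments.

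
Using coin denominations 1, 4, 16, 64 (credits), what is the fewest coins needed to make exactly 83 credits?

Greedy: take as many of the largest coin as possible, then repeat with the remainder.
83 = 1×64 + 1×16 + 3×1
Total coins = 1 + 1 + 3 = 5

5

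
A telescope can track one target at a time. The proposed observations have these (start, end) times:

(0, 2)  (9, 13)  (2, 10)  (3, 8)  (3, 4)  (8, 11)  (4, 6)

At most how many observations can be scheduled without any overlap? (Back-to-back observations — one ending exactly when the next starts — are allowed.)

4

By end time: (0,2), (3,4), (4,6), (3,8), (2,10), (8,11), (9,13).
Pick (0,2); next start ≥ 2 → (3,4); next start ≥ 4 → (4,6); next start ≥ 6 → (8,11).
Selected 4 observations.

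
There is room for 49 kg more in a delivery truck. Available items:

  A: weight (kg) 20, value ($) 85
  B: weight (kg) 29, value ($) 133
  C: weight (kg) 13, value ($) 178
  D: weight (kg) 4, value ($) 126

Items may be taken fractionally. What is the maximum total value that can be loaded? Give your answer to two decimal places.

Order: D (126/4=31.50) > C (178/13=13.69) > B (133/29=4.59) > A (85/20=4.25)
Fill: take D (4 @ 126) → take C (13 @ 178) → take B (29 @ 133) → take 3/20 of A → 12.75; 49/49 used.
Total value = 449.75

449.75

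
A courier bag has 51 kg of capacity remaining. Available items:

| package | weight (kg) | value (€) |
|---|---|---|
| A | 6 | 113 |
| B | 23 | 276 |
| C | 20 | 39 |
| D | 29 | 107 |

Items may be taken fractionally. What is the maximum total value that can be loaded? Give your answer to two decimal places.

Sort by value per unit weight and fill in that order.
Order: A (113/6=18.83) > B (276/23=12.00) > D (107/29=3.69) > C (39/20=1.95)
Fill: take A (6 @ 113) → take B (23 @ 276) → take 22/29 of D → 81.17; 51/51 used.
Total value = 470.17

470.17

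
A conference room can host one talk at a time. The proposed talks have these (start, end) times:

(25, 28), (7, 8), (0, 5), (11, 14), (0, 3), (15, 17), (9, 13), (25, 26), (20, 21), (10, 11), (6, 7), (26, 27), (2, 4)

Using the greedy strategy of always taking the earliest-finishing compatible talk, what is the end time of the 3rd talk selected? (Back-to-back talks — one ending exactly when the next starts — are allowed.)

8

Greedy by earliest finish: after sorting by end time, pick each interval compatible with the last pick.
By end time: (0,3), (2,4), (0,5), (6,7), (7,8), (10,11), (9,13), (11,14), (15,17), (20,21), (25,26), (26,27), (25,28).
Pick (0,3); next start ≥ 3 → (6,7); next start ≥ 7 → (7,8); next start ≥ 8 → (10,11); next start ≥ 11 → (11,14); next start ≥ 14 → (15,17); next start ≥ 17 → (20,21); next start ≥ 21 → (25,26); next start ≥ 26 → (26,27).
Selected: (0,3) (6,7) (7,8) (10,11) (11,14) (15,17) (20,21) (25,26) (26,27)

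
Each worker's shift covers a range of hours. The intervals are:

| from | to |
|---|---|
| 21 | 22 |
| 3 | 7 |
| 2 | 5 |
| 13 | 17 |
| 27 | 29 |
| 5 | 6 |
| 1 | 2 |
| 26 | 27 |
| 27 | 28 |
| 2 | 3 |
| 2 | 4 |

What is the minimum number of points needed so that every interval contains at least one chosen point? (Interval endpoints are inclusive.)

Sort by right endpoint; whenever an interval is uncovered, place a point at its right end.
By right end: [1,2]  [2,3]  [2,4]  [2,5]  [5,6]  [3,7]  [13,17]  [21,22]  [26,27]  [27,28]  [27,29]
[1,2] uncovered → point at 2; [5,6] uncovered → point at 6; [13,17] uncovered → point at 17; [21,22] uncovered → point at 22; [26,27] uncovered → point at 27.
Points: 2, 6, 17, 22, 27 (5 total).

5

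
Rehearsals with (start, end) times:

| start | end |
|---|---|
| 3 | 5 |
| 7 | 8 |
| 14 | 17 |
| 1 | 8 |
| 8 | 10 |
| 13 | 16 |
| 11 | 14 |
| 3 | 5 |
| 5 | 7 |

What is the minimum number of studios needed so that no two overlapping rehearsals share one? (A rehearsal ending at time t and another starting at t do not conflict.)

3

Count concurrent intervals with a sweep; the peak is the room count.
starts: [1, 3, 3, 5, 7, 8, 11, 13, 14]
ends:   [5, 5, 7, 8, 8, 10, 14, 16, 17]
s1→1 s3→2 s3→3  — peak 3.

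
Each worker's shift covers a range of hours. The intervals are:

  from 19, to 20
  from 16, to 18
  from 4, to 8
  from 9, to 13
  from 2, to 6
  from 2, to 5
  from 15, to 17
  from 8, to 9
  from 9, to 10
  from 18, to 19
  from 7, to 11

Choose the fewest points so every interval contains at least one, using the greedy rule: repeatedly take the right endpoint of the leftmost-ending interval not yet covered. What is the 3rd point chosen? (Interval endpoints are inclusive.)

17

Process intervals by earliest right end; each time one isn't hit yet, stab at its right endpoint.
By right end: [2,5]  [2,6]  [4,8]  [8,9]  [9,10]  [7,11]  [9,13]  [15,17]  [16,18]  [18,19]  [19,20]
[2,5] uncovered → point at 5; [8,9] uncovered → point at 9; [15,17] uncovered → point at 17; [18,19] uncovered → point at 19.
Points: 5, 9, 17, 19 (4 total).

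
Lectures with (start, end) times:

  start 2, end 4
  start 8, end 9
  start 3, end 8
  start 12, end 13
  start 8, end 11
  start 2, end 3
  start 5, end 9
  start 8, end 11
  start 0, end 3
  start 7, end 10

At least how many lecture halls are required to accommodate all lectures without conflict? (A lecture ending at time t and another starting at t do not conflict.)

5

starts: [0, 2, 2, 3, 5, 7, 8, 8, 8, 12]
ends:   [3, 3, 4, 8, 9, 9, 10, 11, 11, 13]
s0→1 s2→2 s2→3 e3→2 e3→1 s3→2 e4→1 s5→2 s7→3 e8→2 s8→3 s8→4 s8→5  — peak 5.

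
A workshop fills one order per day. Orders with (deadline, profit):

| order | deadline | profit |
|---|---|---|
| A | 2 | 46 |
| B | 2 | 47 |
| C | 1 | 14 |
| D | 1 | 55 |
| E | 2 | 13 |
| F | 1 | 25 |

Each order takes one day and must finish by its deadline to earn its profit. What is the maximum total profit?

Profit order: D=55 B=47 A=46 F=25 C=14 E=13
Assign: D→slot 1, B→slot 2, A skipped, F skipped, C skipped, E skipped.
Slots: [1:D] [2:B]
Profit = 55 + 47 = 102

102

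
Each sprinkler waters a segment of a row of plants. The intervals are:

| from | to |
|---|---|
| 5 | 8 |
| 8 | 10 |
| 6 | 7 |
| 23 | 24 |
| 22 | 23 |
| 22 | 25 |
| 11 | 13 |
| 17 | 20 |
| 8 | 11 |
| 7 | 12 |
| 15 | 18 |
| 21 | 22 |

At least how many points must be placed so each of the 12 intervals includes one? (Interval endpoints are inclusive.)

6

By right end: [6,7]  [5,8]  [8,10]  [8,11]  [7,12]  [11,13]  [15,18]  [17,20]  [21,22]  [22,23]  [23,24]  [22,25]
[6,7] uncovered → point at 7; [8,10] uncovered → point at 10; [11,13] uncovered → point at 13; [15,18] uncovered → point at 18; [21,22] uncovered → point at 22; [23,24] uncovered → point at 24.
Points: 7, 10, 13, 18, 22, 24 (6 total).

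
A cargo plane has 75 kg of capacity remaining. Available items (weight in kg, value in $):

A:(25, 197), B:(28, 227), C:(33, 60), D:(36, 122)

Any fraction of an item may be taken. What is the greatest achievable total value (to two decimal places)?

Order: B (227/28=8.11) > A (197/25=7.88) > D (122/36=3.39) > C (60/33=1.82)
Fill: take B (28 @ 227) → take A (25 @ 197) → take 22/36 of D → 74.56; 75/75 used.
Total value = 498.56

498.56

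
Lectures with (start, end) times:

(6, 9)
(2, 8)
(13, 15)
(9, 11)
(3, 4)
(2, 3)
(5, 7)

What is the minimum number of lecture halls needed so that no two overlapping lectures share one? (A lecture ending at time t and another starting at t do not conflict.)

Events (time:±→running): 2:+→1 2:+→2 3:-→1 3:+→2 4:-→1 5:+→2 6:+→3 … peak 3.

3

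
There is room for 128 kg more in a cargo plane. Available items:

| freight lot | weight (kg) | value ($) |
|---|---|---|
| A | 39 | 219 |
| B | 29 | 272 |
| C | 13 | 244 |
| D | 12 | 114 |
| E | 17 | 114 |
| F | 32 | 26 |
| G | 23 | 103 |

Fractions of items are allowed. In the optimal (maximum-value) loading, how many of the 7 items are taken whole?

Greedy by value/weight ratio, highest first.
Order: C (244/13=18.77) > D (114/12=9.50) > B (272/29=9.38) > E (114/17=6.71) > A (219/39=5.62) > G (103/23=4.48) > F (26/32=0.81)
Fill: take C (13 @ 244) → take D (12 @ 114) → take B (29 @ 272) → take E (17 @ 114) → take A (39 @ 219) → take 18/23 of G → 80.61; 128/128 used.
5 item(s) taken whole; one partial (take 18/23 of G).

5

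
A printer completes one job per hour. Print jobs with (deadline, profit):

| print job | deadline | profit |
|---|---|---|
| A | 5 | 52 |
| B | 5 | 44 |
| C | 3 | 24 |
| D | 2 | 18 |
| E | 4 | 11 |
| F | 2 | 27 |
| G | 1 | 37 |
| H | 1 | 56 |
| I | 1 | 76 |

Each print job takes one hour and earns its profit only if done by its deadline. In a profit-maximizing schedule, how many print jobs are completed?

Take jobs in profit order; each goes to the latest open slot no later than its deadline.
Profit order: I=76 H=56 A=52 B=44 G=37 F=27 C=24 D=18 E=11
Assign: I→slot 1, H skipped, A→slot 5, B→slot 4, G skipped, F→slot 2, C→slot 3, D skipped, E skipped.
Slots: [1:I] [2:F] [3:C] [4:B] [5:A]
5 of 9 scheduled.

5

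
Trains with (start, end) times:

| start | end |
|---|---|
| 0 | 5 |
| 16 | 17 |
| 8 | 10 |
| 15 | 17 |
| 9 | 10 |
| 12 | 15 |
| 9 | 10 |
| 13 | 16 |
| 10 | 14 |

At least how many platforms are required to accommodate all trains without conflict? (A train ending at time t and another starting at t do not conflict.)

starts: [0, 8, 9, 9, 10, 12, 13, 15, 16]
ends:   [5, 10, 10, 10, 14, 15, 16, 17, 17]
s0→1 e5→0 s8→1 s9→2 s9→3  — peak 3.

3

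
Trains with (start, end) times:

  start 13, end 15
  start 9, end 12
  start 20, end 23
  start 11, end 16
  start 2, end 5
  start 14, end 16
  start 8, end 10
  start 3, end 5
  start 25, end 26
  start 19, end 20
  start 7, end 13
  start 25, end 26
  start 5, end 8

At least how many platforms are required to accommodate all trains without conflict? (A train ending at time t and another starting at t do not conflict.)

Count concurrent intervals with a sweep; the peak is the room count.
starts: [2, 3, 5, 7, 8, 9, 11, 13, 14, 19, 20, 25, 25]
ends:   [5, 5, 8, 10, 12, 13, 15, 16, 16, 20, 23, 26, 26]
s2→1 s3→2 e5→1 e5→0 s5→1 s7→2 e8→1 s8→2 s9→3  — peak 3.

3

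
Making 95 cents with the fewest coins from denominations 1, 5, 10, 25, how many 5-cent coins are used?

Greedy: take as many of the largest coin as possible, then repeat with the remainder.
95 − 3×25→20 − 2×10→0
Count of 5: 0

0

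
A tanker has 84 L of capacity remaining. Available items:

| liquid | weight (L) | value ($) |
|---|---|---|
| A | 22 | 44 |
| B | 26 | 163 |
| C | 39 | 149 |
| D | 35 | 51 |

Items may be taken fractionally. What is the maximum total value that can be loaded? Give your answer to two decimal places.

350.00

Greedy by value/weight ratio, highest first.
Ratios (sorted): B 6.27, C 3.82, A 2.00, D 1.46
take B (26 @ 163); take C (39 @ 149); take 19/22 of A → 38.00. Capacity used 84/84.
Total value = 350.00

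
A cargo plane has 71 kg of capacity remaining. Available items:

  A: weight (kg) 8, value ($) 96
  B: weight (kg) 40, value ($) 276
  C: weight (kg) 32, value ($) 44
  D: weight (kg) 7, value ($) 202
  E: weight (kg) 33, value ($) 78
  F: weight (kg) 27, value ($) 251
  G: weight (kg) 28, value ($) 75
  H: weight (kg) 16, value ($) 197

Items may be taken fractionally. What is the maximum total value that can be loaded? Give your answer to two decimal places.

835.70

Order: D (202/7=28.86) > H (197/16=12.31) > A (96/8=12.00) > F (251/27=9.30) > B (276/40=6.90) > G (75/28=2.68) > E (78/33=2.36) > C (44/32=1.38)
Fill: take D (7 @ 202) → take H (16 @ 197) → take A (8 @ 96) → take F (27 @ 251) → take 13/40 of B → 89.70; 71/71 used.
Total value = 835.70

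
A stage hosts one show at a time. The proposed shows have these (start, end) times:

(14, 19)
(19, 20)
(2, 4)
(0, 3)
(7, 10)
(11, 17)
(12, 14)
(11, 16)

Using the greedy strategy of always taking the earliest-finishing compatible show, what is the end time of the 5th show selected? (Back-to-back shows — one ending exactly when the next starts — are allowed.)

Sort by end time and greedily take each interval whose start is ≥ the last chosen end.
Sorted by end: (0,3)  (2,4)  (7,10)  (12,14)  (11,16)  (11,17)  (14,19)  (19,20)
take (0,3); skip (2,4); take (7,10); take (12,14); skip (11,16); skip (11,17); take (14,19); take (19,20).
Selected: (0,3) (7,10) (12,14) (14,19) (19,20)

20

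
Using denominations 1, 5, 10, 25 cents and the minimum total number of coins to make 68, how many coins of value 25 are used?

2

68 = 2×25 + 1×10 + 1×5 + 3×1
Count of 25: 2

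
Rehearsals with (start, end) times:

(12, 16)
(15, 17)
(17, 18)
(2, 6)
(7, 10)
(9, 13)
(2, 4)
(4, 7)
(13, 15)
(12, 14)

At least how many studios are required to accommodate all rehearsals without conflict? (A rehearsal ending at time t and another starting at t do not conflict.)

The answer is the maximum number of intervals overlapping at any instant.
Events (time:±→running): 2:+→1 2:+→2 4:-→1 4:+→2 6:-→1 7:-→0 7:+→1 9:+→2 10:-→1 12:+→2 12:+→3 … peak 3.

3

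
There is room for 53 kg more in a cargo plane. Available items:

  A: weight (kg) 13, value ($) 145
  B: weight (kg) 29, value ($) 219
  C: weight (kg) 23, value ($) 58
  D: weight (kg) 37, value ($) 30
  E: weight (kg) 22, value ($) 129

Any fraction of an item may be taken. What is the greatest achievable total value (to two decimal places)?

Greedy by value/weight ratio, highest first.
Order: A (145/13=11.15) > B (219/29=7.55) > E (129/22=5.86) > C (58/23=2.52) > D (30/37=0.81)
Fill: take A (13 @ 145) → take B (29 @ 219) → take 11/22 of E → 64.50; 53/53 used.
Total value = 428.50

428.50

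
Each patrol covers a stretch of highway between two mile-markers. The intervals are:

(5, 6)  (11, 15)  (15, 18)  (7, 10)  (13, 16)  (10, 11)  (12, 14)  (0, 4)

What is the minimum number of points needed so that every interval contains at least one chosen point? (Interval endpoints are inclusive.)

Sorted: [0,4] [5,6] [7,10] [10,11] [12,14] [11,15] [13,16] [15,18]
{[0,4]} hit by 4; {[5,6]} hit by 6; {[7,10],[10,11]} hit by 10; {[12,14],[11,15],[13,16]} hit by 14; {[15,18]} hit by 18.
Points: 4, 6, 10, 14, 18 (5 total).

5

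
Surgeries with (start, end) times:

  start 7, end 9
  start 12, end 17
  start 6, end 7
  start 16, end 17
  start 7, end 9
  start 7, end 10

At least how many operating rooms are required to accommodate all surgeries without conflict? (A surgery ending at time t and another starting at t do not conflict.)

Count concurrent intervals with a sweep; the peak is the room count.
Events (time:±→running): 6:+→1 7:-→0 7:+→1 7:+→2 7:+→3 … peak 3.

3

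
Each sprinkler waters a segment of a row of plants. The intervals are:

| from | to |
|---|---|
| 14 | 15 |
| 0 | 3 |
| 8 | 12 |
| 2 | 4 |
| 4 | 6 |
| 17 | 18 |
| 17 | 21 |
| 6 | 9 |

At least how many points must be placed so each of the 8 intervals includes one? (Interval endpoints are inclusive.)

5

By right end: [0,3]  [2,4]  [4,6]  [6,9]  [8,12]  [14,15]  [17,18]  [17,21]
[0,3] uncovered → point at 3; [4,6] uncovered → point at 6; [8,12] uncovered → point at 12; [14,15] uncovered → point at 15; [17,18] uncovered → point at 18.
Points: 3, 6, 12, 15, 18 (5 total).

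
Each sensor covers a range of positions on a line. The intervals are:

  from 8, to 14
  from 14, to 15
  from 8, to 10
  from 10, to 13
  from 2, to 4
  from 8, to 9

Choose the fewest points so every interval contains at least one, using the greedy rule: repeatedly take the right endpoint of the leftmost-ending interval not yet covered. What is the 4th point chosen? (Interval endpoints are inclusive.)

Process intervals by earliest right end; each time one isn't hit yet, stab at its right endpoint.
By right end: [2,4]  [8,9]  [8,10]  [10,13]  [8,14]  [14,15]
[2,4] uncovered → point at 4; [8,9] uncovered → point at 9; [10,13] uncovered → point at 13; [14,15] uncovered → point at 15.
Points: 4, 9, 13, 15 (4 total).

15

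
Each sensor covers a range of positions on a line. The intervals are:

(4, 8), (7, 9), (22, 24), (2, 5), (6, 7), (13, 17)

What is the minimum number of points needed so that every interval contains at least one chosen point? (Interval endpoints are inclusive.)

4

By right end: [2,5]  [6,7]  [4,8]  [7,9]  [13,17]  [22,24]
[2,5] uncovered → point at 5; [6,7] uncovered → point at 7; [13,17] uncovered → point at 17; [22,24] uncovered → point at 24.
Points: 5, 7, 17, 24 (4 total).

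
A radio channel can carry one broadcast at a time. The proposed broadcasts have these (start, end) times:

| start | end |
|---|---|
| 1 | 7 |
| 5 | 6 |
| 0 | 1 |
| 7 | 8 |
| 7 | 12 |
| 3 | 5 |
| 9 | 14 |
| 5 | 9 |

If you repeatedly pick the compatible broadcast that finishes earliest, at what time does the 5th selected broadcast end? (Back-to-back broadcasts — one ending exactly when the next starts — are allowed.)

Sort by end time and greedily take each interval whose start is ≥ the last chosen end.
Sorted by end: (0,1)  (3,5)  (5,6)  (1,7)  (7,8)  (5,9)  (7,12)  (9,14)
take (0,1); take (3,5); take (5,6); skip (1,7); take (7,8); take (9,14).
Selected: (0,1) (3,5) (5,6) (7,8) (9,14)

14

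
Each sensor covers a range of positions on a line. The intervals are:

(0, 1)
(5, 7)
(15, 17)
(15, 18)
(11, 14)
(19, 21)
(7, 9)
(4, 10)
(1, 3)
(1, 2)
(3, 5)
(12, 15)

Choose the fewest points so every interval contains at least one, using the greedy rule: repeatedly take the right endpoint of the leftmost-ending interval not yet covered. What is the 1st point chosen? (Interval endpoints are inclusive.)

By right end: [0,1]  [1,2]  [1,3]  [3,5]  [5,7]  [7,9]  [4,10]  [11,14]  [12,15]  [15,17]  [15,18]  [19,21]
[0,1] uncovered → point at 1; [3,5] uncovered → point at 5; [7,9] uncovered → point at 9; [11,14] uncovered → point at 14; [15,17] uncovered → point at 17; [19,21] uncovered → point at 21.
Points: 1, 5, 9, 14, 17, 21 (6 total).

1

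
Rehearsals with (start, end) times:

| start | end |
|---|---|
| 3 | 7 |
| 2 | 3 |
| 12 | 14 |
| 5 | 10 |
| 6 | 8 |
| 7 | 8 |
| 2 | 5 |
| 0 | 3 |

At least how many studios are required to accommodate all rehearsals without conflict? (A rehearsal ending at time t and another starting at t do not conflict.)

3

Count concurrent intervals with a sweep; the peak is the room count.
Events (time:±→running): 0:+→1 2:+→2 2:+→3 … peak 3.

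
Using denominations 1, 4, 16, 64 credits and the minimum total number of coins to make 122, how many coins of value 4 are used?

2

Greedy: take as many of the largest coin as possible, then repeat with the remainder.
122 − 1×64→58 − 3×16→10 − 2×4→2 − 2×1→0
Count of 4: 2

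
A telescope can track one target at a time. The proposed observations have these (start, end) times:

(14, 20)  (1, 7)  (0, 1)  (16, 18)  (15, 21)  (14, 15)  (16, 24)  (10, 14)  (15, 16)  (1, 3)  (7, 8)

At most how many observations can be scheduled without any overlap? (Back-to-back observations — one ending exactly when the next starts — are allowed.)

7

Sorted by end: (0,1)  (1,3)  (1,7)  (7,8)  (10,14)  (14,15)  (15,16)  (16,18)  (14,20)  (15,21)  (16,24)
take (0,1); take (1,3); take (7,8); take (10,14); take (14,15); take (15,16); take (16,18); skip (14,20).
Selected 7 observations.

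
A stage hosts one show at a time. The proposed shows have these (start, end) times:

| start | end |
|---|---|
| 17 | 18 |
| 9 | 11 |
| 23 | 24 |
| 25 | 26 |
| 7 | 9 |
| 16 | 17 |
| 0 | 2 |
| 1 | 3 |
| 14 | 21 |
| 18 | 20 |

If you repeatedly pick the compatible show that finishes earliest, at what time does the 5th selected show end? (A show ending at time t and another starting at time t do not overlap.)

Order by finish time; keep every interval that doesn't clash with the previous kept one.
By end time: (0,2), (1,3), (7,9), (9,11), (16,17), (17,18), (18,20), (14,21), (23,24), (25,26).
Pick (0,2); next start ≥ 2 → (7,9); next start ≥ 9 → (9,11); next start ≥ 11 → (16,17); next start ≥ 17 → (17,18); next start ≥ 18 → (18,20); next start ≥ 20 → (23,24); next start ≥ 24 → (25,26).
Selected: (0,2) (7,9) (9,11) (16,17) (17,18) (18,20) (23,24) (25,26)

18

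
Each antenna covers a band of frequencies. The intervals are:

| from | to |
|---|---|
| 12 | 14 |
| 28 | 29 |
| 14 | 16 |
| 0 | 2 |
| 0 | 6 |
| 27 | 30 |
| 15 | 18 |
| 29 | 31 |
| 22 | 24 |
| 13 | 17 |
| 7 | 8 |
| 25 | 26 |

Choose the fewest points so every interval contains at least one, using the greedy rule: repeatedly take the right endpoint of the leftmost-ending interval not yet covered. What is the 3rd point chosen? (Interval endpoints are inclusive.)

Process intervals by earliest right end; each time one isn't hit yet, stab at its right endpoint.
By right end: [0,2]  [0,6]  [7,8]  [12,14]  [14,16]  [13,17]  [15,18]  [22,24]  [25,26]  [28,29]  [27,30]  [29,31]
[0,2] uncovered → point at 2; [7,8] uncovered → point at 8; [12,14] uncovered → point at 14; [15,18] uncovered → point at 18; [22,24] uncovered → point at 24; [25,26] uncovered → point at 26; [28,29] uncovered → point at 29.
Points: 2, 8, 14, 18, 24, 26, 29 (7 total).

14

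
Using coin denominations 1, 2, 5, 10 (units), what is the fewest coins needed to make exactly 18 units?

4

Use the largest denomination that fits, subtract, and repeat.
18 = 1×10 + 1×5 + 1×2 + 1×1
Total coins = 1 + 1 + 1 + 1 = 4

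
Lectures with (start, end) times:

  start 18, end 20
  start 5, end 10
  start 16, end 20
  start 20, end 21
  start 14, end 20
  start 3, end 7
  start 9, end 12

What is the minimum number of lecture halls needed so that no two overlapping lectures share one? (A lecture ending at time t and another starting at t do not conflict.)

3

The answer is the maximum number of intervals overlapping at any instant.
Events (time:±→running): 3:+→1 5:+→2 7:-→1 9:+→2 10:-→1 12:-→0 14:+→1 16:+→2 18:+→3 … peak 3.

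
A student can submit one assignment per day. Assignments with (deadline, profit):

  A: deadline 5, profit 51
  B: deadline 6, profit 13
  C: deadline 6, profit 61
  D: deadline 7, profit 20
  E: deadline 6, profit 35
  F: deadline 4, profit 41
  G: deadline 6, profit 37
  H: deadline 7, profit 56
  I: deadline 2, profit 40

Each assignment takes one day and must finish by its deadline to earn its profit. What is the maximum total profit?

Sort by profit descending; place each in the latest free slot ≤ its deadline.
By profit: C(d6,61), H(d7,56), A(d5,51), F(d4,41), I(d2,40), G(d6,37), E(d6,35), D(d7,20), B(d6,13)
C→slot 6; H→slot 7; A→slot 5; F→slot 4; I→slot 2; G→slot 3; E→slot 1; D skipped; B skipped.
Profit = 35 + 40 + 37 + 41 + 51 + 61 + 56 = 321

321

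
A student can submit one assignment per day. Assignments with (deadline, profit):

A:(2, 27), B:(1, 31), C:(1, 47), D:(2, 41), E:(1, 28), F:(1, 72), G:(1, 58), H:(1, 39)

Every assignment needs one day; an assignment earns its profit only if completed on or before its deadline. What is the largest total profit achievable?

Sort by profit descending; place each in the latest free slot ≤ its deadline.
By profit: F(d1,72), G(d1,58), C(d1,47), D(d2,41), H(d1,39), B(d1,31), E(d1,28), A(d2,27)
F→slot 1; G skipped; C skipped; D→slot 2; H skipped; B skipped; E skipped; A skipped.
Profit = 72 + 41 = 113

113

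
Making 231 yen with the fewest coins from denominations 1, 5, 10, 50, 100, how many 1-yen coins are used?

1

231 = 2×100 + 3×10 + 1×1
Count of 1: 1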